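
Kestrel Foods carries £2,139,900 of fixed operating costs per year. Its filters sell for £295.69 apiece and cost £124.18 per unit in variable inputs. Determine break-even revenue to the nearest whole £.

CM per unit = £295.69 − £124.18 = £171.51; CM ratio = £171.51 / £295.69 = 0.5800.
Break-even sales = FC ÷ CM ratio = £2,139,900 × £295.69 / £171.51 = £3,689,272.

£3,689,272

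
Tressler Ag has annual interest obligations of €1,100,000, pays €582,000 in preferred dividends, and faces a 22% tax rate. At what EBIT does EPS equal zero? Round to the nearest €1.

Grossing the preferred dividend up to pre-tax terms: €582,000 / (1 − 0.22) = €746,153.85.
Financial break-even EBIT = interest + D_p ÷ (1 − t) = €1,100,000 + €746,153.85 = €1,846,153.85.

€1,846,154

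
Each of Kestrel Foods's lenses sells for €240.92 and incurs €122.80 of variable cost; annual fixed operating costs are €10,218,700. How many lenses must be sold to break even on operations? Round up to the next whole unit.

Contribution margin per unit = €240.92 − €122.80 = €118.12.
Break-even volume = fixed costs ÷ CM per unit = €10,218,700 ÷ €118.12 = 86,511.18, so 86,512 lenses.

86,512 lenses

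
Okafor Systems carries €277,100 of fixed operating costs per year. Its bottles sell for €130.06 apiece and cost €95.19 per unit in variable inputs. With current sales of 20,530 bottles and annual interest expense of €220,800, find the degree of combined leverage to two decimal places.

Contribution at this volume is 20,530 × €34.87 = €715,881.10.
EBIT = €715,881.10 − €277,100 = €438,781.10. Interest = €220,800.00.
DOL = €715,881.10 ÷ €438,781.10 = 1.6315; DFL = €438,781.10 ÷ €217,981.10 = 2.0129.
Combined leverage = 1.6315 × 2.0129 = 3.2840.

3.28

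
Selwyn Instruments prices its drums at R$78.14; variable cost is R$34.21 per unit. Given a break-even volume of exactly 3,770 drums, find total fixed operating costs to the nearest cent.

Contribution margin per unit = R$78.14 − R$34.21 = R$43.93.
Fixed costs = break-even units × CM = 3,770 × R$43.93 = R$165,616.10.

R$165,616.10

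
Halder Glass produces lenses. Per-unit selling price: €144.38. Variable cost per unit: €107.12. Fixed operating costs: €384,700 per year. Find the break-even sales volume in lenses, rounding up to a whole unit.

Each unit contributes €144.38 − €107.12 = €37.26.
Break-even volume = fixed costs ÷ CM per unit = €384,700 ÷ €37.26 = 10,324.75, so 10,325 lenses.

10,325 lenses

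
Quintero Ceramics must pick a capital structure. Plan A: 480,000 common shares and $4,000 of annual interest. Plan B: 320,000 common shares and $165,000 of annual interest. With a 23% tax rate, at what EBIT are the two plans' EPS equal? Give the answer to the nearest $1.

$487,000

At indifference, (EBIT − 4,000)(1 − t)/480,000 = (EBIT − 165,000)(1 − t)/320,000.
Cancelling (1 − t) and cross-multiplying: 320,000·(EBIT − 4,000) = 480,000·(EBIT − 165,000).
EBIT × (480,000 − 320,000) = 165,000 × 480,000 − 4,000 × 320,000 = 77,920,000,000, so EBIT = 77,920,000,000 ÷ 160,000 = 487,000.00.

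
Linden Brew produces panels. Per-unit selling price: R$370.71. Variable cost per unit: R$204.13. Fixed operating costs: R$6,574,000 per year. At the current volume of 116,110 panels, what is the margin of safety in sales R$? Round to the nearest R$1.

Each unit contributes R$370.71 − R$204.13 = R$166.58. Break-even units = R$6,574,000 ÷ R$166.58 = 39,464.52; break-even revenue = 39,464.52 × R$370.71 = R$14,629,892.78.
Current sales = 116,110 × R$370.71 = R$43,043,138.10.
Margin of safety = R$43,043,138.10 − R$14,629,892.78 = R$28,413,245.

R$28,413,245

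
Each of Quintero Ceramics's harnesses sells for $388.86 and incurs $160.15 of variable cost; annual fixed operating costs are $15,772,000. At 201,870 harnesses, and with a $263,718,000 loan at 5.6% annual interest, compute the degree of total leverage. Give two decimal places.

2.95

At 201,870 units, contribution = 201,870 × $228.71 = $46,169,687.70.
Subtracting fixed costs: EBIT = $46,169,687.70 − $15,772,000 = $30,397,687.70. Interest = $14,768,208.00.
DOL = $46,169,687.70 ÷ $30,397,687.70 = 1.5189; DFL = $30,397,687.70 ÷ $15,629,479.70 = 1.9449.
DCL = DOL × DFL = 1.5189 × 1.9449 = 2.9541.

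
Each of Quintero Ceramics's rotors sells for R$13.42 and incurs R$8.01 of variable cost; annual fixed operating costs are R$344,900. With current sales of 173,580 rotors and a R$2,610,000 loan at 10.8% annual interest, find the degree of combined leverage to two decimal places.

At 173,580 units, contribution = 173,580 × R$5.41 = R$939,067.80.
EBIT = R$939,067.80 − R$344,900 = R$594,167.80. Interest = R$281,880.00.
DOL = R$939,067.80 ÷ R$594,167.80 = 1.5805; DFL = R$594,167.80 ÷ R$312,287.80 = 1.9026.
Combined leverage = 1.5805 × 1.9026 = 3.0071.

3.01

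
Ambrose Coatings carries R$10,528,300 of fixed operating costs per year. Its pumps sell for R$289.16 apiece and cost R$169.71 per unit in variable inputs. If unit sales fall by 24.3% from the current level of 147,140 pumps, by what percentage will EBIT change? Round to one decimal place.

At 147,140 units, contribution = 147,140 × R$119.45 = R$17,575,873.00.
EBIT = R$17,575,873.00 − R$10,528,300 = R$7,047,573.00.
DOL = contribution ÷ EBIT = R$17,575,873.00 ÷ R$7,047,573.00 = 2.4939.
So EBIT moves 2.4939 × (-24.3%) = -60.6%.

-60.6%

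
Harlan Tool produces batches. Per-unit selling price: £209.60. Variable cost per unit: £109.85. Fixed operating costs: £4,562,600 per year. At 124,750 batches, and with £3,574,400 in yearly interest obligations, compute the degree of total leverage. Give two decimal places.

2.89

Contribution at this volume is 124,750 × £99.75 = £12,443,812.50.
Subtracting fixed costs: EBIT = £12,443,812.50 − £4,562,600 = £7,881,212.50. Interest = £3,574,400.00, so EBIT − I = £4,306,812.50.
DCL = contribution ÷ (EBIT − I) = £12,443,812.50 ÷ £4,306,812.50 = 2.8893.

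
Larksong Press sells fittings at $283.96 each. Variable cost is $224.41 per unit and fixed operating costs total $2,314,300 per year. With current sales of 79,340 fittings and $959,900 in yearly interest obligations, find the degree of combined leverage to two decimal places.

3.26

At 79,340 units, contribution = 79,340 × $59.55 = $4,724,697.00.
Operating income = contribution − fixed costs = $4,724,697.00 − $2,314,300 = $2,410,397.00. Interest = $959,900.00.
DOL = $4,724,697.00 ÷ $2,410,397.00 = 1.9601; DFL = $2,410,397.00 ÷ $1,450,497.00 = 1.6618.
DCL = DOL × DFL = 1.9601 × 1.6618 = 3.2573.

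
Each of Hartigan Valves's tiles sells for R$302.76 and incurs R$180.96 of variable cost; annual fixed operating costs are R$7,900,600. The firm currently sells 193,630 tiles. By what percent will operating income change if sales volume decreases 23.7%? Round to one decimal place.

Contribution at this volume is 193,630 × R$121.80 = R$23,584,134.00.
Operating income = contribution − fixed costs = R$23,584,134.00 − R$7,900,600 = R$15,683,534.00.
Degree of operating leverage = R$23,584,134.00 / R$15,683,534.00 = 1.5038.
So EBIT moves 1.5038 × (-23.7%) = -35.6%.

-35.6%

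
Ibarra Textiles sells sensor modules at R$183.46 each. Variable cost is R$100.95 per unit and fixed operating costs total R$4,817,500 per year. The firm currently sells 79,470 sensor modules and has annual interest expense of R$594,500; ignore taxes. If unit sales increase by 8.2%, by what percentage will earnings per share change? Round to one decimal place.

+47.0%

Contribution at this volume is 79,470 × R$82.51 = R$6,557,069.70.
EBIT = R$6,557,069.70 − R$4,817,500 = R$1,739,569.70.
Interest = R$594,500.00, so EBIT − I = R$1,145,069.70.
DCL = total CM / (EBIT − I) = R$6,557,069.70 / R$1,145,069.70 = 5.7263.
%ΔEPS = DCL × %ΔSales = 5.7263 × +8.2% = +47.0%.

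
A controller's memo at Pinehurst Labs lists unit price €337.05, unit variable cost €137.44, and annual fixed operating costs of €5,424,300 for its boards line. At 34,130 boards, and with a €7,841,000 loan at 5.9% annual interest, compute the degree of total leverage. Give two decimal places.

7.36

Total contribution margin = 34,130 × €199.61 = €6,812,689.30.
Subtracting fixed costs: EBIT = €6,812,689.30 − €5,424,300 = €1,388,389.30. Interest = €462,619.00.
DOL = €6,812,689.30 ÷ €1,388,389.30 = 4.9069; DFL = €1,388,389.30 ÷ €925,770.30 = 1.4997.
DCL = DOL × DFL = 4.9069 × 1.4997 = 7.3589.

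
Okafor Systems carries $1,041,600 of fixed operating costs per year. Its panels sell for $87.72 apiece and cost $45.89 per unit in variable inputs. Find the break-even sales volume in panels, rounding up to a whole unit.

Each unit contributes $87.72 − $45.89 = $41.83.
Break-even Q = $1,041,600 / $41.83 = 24,900.79 → 24,901 panels.

24,901 panels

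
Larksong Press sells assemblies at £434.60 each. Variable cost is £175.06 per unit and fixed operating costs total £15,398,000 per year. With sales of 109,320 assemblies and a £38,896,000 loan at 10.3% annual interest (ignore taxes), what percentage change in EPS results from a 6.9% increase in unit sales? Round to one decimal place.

At 109,320 units, contribution = 109,320 × £259.54 = £28,372,912.80.
Subtracting fixed costs: EBIT = £28,372,912.80 − £15,398,000 = £12,974,912.80.
After interest of £4,006,288.00, pre-tax earnings = £8,968,624.80.
DCL = total CM / (EBIT − I) = £28,372,912.80 / £8,968,624.80 = 3.1636.
EPS therefore changes by 3.1636 × (+6.9%) = +21.8%.

+21.8%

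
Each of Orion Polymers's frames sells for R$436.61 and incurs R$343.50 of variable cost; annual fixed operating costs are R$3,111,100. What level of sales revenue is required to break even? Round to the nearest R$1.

R$14,588,523

CM per unit = R$436.61 − R$343.50 = R$93.11; CM ratio = R$93.11 / R$436.61 = 0.2133.
Break-even revenue = fixed costs × price ÷ CM = R$3,111,100 × R$436.61 ÷ R$93.11 = R$14,588,523.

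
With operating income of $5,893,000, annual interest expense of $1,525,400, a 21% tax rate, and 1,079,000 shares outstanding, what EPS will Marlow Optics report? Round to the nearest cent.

Interest = $1,525,400.00, so EBT = $5,893,000 − $1,525,400.00 = $4,367,600.00.
After tax at 21%: net income = $4,367,600.00 × 0.79 = $3,450,404.00.
Per share: $3,450,404.00 / 1,079,000 shares = $3.20.

$3.20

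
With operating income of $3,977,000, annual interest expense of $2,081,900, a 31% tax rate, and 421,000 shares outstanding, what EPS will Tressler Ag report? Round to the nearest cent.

Pre-tax income = $3,977,000 − $2,081,900.00 = $1,895,100.00.
Net income = $1,895,100.00 × (1 − 0.31) = $1,307,619.00.
Per share: $1,307,619.00 / 421,000 shares = $3.11.

$3.11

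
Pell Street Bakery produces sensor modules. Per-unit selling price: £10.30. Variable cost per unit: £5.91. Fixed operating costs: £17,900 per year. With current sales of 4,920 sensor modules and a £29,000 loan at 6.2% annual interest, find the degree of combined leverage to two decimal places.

11.36

At 4,920 units, contribution = 4,920 × £4.39 = £21,598.80.
Operating income = contribution − fixed costs = £21,598.80 − £17,900 = £3,698.80. Interest = £1,798.00, so EBIT − I = £1,900.80.
DCL = contribution ÷ (EBIT − I) = £21,598.80 ÷ £1,900.80 = 11.3630.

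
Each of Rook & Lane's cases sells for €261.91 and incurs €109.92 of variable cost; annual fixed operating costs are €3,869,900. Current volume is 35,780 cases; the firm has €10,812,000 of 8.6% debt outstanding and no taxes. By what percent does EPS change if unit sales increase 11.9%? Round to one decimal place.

At 35,780 units, contribution = 35,780 × €151.99 = €5,438,202.20.
Operating income = contribution − fixed costs = €5,438,202.20 − €3,869,900 = €1,568,302.20.
After interest of €929,832.00, pre-tax earnings = €638,470.20.
DCL = total CM / (EBIT − I) = €5,438,202.20 / €638,470.20 = 8.5176.
%ΔEPS = DCL × %ΔSales = 8.5176 × +11.9% = +101.4%.

+101.4%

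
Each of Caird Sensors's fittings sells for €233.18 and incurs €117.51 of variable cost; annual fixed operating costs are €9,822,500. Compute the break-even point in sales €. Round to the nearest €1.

€19,801,250

Contribution margin per unit = €233.18 − €117.51 = €115.67, a CM ratio of €115.67 ÷ €233.18 = 0.4961.
Break-even sales = FC ÷ CM ratio = €9,822,500 × €233.18 / €115.67 = €19,801,250.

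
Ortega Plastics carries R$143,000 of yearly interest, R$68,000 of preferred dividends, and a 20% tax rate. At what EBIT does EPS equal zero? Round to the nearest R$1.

Preferred dividends are paid after tax, so their pre-tax equivalent is R$68,000 ÷ (1 − 0.20) = R$85,000.00.
EPS = 0 when EBIT covers interest plus the pre-tax preferred burden: R$143,000 + R$85,000.00 = R$228,000.00.

R$228,000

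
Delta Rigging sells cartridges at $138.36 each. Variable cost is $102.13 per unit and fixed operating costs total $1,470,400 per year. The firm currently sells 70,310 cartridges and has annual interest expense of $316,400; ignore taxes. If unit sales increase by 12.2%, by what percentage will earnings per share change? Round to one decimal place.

+40.9%

At 70,310 units, contribution = 70,310 × $36.23 = $2,547,331.30.
EBIT = $2,547,331.30 − $1,470,400 = $1,076,931.30.
Interest = $316,400.00, so EBIT − I = $760,531.30.
Degree of combined leverage = contribution ÷ (EBIT − I) = $2,547,331.30 ÷ $760,531.30 = 3.3494.
EPS therefore changes by 3.3494 × (+12.2%) = +40.9%.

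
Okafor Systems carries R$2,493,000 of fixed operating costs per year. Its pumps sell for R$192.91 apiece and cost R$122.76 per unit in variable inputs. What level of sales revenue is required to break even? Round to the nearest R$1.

R$6,855,661

Contribution margin per unit = R$192.91 − R$122.76 = R$70.15, a CM ratio of R$70.15 ÷ R$192.91 = 0.3636.
Break-even revenue = fixed costs × price ÷ CM = R$2,493,000 × R$192.91 ÷ R$70.15 = R$6,855,661.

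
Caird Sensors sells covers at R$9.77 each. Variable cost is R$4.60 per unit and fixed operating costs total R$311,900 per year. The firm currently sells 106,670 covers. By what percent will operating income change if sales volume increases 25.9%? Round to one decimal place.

Contribution at this volume is 106,670 × R$5.17 = R$551,483.90.
Operating income = contribution − fixed costs = R$551,483.90 − R$311,900 = R$239,583.90.
So DOL = total CM / EBIT = R$551,483.90 / R$239,583.90 = 2.3018.
So EBIT moves 2.3018 × (+25.9%) = +59.6%.

+59.6%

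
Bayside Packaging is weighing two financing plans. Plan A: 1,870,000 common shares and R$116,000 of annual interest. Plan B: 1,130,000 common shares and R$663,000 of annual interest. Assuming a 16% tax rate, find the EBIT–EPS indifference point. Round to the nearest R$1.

Set EPS_A = EPS_B: (EBIT − R$116,000)(1 − 0.16) ÷ 1,870,000 = (EBIT − R$663,000)(1 − 0.16) ÷ 1,130,000.
Cancelling (1 − t) and cross-multiplying: 1,130,000·(EBIT − 116,000) = 1,870,000·(EBIT − 663,000).
Solving, EBIT = (663,000·1,870,000 − 116,000·1,130,000) / (1,870,000 − 1,130,000) = 1,108,730,000,000 / 740,000 = 1,498,283.78.

R$1,498,284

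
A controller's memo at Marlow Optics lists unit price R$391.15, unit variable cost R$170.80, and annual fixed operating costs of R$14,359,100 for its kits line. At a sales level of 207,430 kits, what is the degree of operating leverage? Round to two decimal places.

1.46

Contribution at this volume is 207,430 × R$220.35 = R$45,707,200.50.
Subtracting fixed costs: EBIT = R$45,707,200.50 − R$14,359,100 = R$31,348,100.50.
So DOL = total CM / EBIT = R$45,707,200.50 / R$31,348,100.50 = 1.4581.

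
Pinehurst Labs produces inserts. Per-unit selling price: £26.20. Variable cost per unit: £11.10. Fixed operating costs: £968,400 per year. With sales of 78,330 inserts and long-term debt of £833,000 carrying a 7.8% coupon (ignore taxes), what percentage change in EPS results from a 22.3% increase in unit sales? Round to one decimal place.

+176.5%

At 78,330 units, contribution = 78,330 × £15.10 = £1,182,783.00.
EBIT = £1,182,783.00 − £968,400 = £214,383.00.
After interest of £64,974.00, pre-tax earnings = £149,409.00.
Degree of combined leverage = contribution ÷ (EBIT − I) = £1,182,783.00 ÷ £149,409.00 = 7.9164.
EPS therefore changes by 7.9164 × (+22.3%) = +176.5%.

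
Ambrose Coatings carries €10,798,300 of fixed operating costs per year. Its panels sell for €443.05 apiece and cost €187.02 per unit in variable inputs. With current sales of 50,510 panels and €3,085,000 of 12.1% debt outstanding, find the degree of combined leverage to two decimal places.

Contribution at this volume is 50,510 × €256.03 = €12,932,075.30.
Subtracting fixed costs: EBIT = €12,932,075.30 − €10,798,300 = €2,133,775.30. Interest = €373,285.00, so EBIT − I = €1,760,490.30.
Degree of total leverage = total CM / (EBIT − interest) = €12,932,075.30 / €1,760,490.30 = 7.3457.

7.35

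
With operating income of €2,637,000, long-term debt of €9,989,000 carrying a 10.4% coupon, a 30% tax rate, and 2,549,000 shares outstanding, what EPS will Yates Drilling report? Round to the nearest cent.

Interest = €1,038,856.00, so EBT = €2,637,000 − €1,038,856.00 = €1,598,144.00.
Net income = €1,598,144.00 × (1 − 0.30) = €1,118,700.80.
Per share: €1,118,700.80 / 2,549,000 shares = €0.44.

€0.44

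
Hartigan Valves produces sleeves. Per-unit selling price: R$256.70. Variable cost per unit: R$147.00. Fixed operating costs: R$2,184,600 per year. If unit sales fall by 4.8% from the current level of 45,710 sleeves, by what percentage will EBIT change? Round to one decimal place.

-8.5%

Contribution at this volume is 45,710 × R$109.70 = R$5,014,387.00.
EBIT = R$5,014,387.00 − R$2,184,600 = R$2,829,787.00.
DOL = contribution ÷ EBIT = R$5,014,387.00 ÷ R$2,829,787.00 = 1.7720.
So EBIT moves 1.7720 × (-4.8%) = -8.5%.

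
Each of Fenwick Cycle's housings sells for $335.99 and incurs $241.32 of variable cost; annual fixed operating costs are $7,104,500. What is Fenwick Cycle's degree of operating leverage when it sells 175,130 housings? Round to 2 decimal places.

1.75

At 175,130 units, contribution = 175,130 × $94.67 = $16,579,557.10.
Operating income = contribution − fixed costs = $16,579,557.10 − $7,104,500 = $9,475,057.10.
So DOL = total CM / EBIT = $16,579,557.10 / $9,475,057.10 = 1.7498.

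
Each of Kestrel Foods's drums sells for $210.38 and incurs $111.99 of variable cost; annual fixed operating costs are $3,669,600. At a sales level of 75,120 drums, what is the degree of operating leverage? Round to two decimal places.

1.99

At 75,120 units, contribution = 75,120 × $98.39 = $7,391,056.80.
Operating income = contribution − fixed costs = $7,391,056.80 − $3,669,600 = $3,721,456.80.
Degree of operating leverage = $7,391,056.80 / $3,721,456.80 = 1.9861.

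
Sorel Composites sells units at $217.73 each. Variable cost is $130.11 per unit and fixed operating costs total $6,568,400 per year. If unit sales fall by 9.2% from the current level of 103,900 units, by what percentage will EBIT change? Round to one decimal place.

-33.0%

Total contribution margin = 103,900 × $87.62 = $9,103,718.00.
Operating income = contribution − fixed costs = $9,103,718.00 − $6,568,400 = $2,535,318.00.
Degree of operating leverage = $9,103,718.00 / $2,535,318.00 = 3.5908.
%ΔEBIT = DOL × %ΔSales = 3.5908 × -9.2% = -33.0%.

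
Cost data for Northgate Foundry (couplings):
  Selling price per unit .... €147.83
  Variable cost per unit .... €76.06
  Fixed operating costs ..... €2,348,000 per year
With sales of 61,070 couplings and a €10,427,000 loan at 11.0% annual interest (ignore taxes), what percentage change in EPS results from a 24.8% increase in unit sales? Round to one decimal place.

Total contribution margin = 61,070 × €71.77 = €4,382,993.90.
Subtracting fixed costs: EBIT = €4,382,993.90 − €2,348,000 = €2,034,993.90.
After interest of €1,146,970.00, pre-tax earnings = €888,023.90.
DCL = total CM / (EBIT − I) = €4,382,993.90 / €888,023.90 = 4.9357.
%ΔEPS = DCL × %ΔSales = 4.9357 × +24.8% = +122.4%.

+122.4%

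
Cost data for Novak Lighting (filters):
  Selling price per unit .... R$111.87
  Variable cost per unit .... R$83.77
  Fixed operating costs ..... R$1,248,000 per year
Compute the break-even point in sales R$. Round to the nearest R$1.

CM per unit = R$111.87 − R$83.77 = R$28.10; CM ratio = R$28.10 / R$111.87 = 0.2512.
Break-even revenue = fixed costs × price ÷ CM = R$1,248,000 × R$111.87 ÷ R$28.10 = R$4,968,461.

R$4,968,461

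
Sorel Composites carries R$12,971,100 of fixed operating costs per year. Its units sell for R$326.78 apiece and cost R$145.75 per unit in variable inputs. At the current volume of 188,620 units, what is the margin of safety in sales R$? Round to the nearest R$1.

Contribution margin per unit = R$326.78 − R$145.75 = R$181.03. Break-even units = R$12,971,100 ÷ R$181.03 = 71,651.66; break-even revenue = 71,651.66 × R$326.78 = R$23,414,329.44.
Actual sales revenue = 188,620 × R$326.78 = R$61,637,243.60.
Margin of safety = R$61,637,243.60 − R$23,414,329.44 = R$38,222,914.

R$38,222,914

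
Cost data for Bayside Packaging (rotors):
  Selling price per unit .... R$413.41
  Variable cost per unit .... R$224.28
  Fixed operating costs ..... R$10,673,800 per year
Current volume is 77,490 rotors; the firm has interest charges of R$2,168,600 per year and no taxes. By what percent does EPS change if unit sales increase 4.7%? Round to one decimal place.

+38.0%

At 77,490 units, contribution = 77,490 × R$189.13 = R$14,655,683.70.
Subtracting fixed costs: EBIT = R$14,655,683.70 − R$10,673,800 = R$3,981,883.70.
Interest = R$2,168,600.00, so EBIT − I = R$1,813,283.70.
Degree of combined leverage = contribution ÷ (EBIT − I) = R$14,655,683.70 ÷ R$1,813,283.70 = 8.0824.
EPS therefore changes by 8.0824 × (+4.7%) = +38.0%.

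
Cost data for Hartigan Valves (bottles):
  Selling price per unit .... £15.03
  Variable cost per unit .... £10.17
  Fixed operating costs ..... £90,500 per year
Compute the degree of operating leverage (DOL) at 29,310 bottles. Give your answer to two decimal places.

2.74

Total contribution margin = 29,310 × £4.86 = £142,446.60.
EBIT = £142,446.60 − £90,500 = £51,946.60.
So DOL = total CM / EBIT = £142,446.60 / £51,946.60 = 2.7422.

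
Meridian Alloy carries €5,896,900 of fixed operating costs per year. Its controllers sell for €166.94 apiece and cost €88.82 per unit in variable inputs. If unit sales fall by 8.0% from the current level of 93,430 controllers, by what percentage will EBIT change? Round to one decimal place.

-41.7%

Contribution at this volume is 93,430 × €78.12 = €7,298,751.60.
Operating income = contribution − fixed costs = €7,298,751.60 − €5,896,900 = €1,401,851.60.
Degree of operating leverage = €7,298,751.60 / €1,401,851.60 = 5.2065.
Operating income changes by 5.2065 × -8.0% = -41.7%.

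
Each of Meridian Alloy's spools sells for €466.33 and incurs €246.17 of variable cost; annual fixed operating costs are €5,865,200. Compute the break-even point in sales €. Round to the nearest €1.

CM per unit = €466.33 − €246.17 = €220.16; CM ratio = €220.16 / €466.33 = 0.4721.
Break-even revenue = fixed costs × price ÷ CM = €5,865,200 × €466.33 ÷ €220.16 = €12,423,323.

€12,423,323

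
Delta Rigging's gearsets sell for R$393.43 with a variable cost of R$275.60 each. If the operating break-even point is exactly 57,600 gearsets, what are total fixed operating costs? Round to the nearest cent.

Unit CM = price − variable cost = R$393.43 − R$275.60 = R$117.83.
Fixed costs = break-even units × CM = 57,600 × R$117.83 = R$6,787,008.00.

R$6,787,008.00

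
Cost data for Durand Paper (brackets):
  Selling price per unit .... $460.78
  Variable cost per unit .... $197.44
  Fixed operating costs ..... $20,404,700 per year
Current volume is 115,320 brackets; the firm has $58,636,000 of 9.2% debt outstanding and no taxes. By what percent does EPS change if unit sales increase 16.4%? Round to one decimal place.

+109.0%

Contribution at this volume is 115,320 × $263.34 = $30,368,368.80.
EBIT = $30,368,368.80 − $20,404,700 = $9,963,668.80.
After interest of $5,394,512.00, pre-tax earnings = $4,569,156.80.
DCL = total CM / (EBIT − I) = $30,368,368.80 / $4,569,156.80 = 6.6464.
EPS therefore changes by 6.6464 × (+16.4%) = +109.0%.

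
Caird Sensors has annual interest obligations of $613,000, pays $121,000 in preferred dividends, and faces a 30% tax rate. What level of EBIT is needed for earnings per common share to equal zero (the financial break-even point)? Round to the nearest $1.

$785,857

Preferred dividends are paid after tax, so their pre-tax equivalent is $121,000 ÷ (1 − 0.30) = $172,857.14.
EPS = 0 when EBIT covers interest plus the pre-tax preferred burden: $613,000 + $172,857.14 = $785,857.14.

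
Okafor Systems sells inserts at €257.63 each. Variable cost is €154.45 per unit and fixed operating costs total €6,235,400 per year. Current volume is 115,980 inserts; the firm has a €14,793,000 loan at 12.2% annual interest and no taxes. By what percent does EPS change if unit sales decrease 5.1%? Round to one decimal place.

Total contribution margin = 115,980 × €103.18 = €11,966,816.40.
EBIT = €11,966,816.40 − €6,235,400 = €5,731,416.40.
Interest = €1,804,746.00, so EBIT − I = €3,926,670.40.
Degree of combined leverage = contribution ÷ (EBIT − I) = €11,966,816.40 ÷ €3,926,670.40 = 3.0476.
%ΔEPS = DCL × %ΔSales = 3.0476 × -5.1% = -15.5%.

-15.5%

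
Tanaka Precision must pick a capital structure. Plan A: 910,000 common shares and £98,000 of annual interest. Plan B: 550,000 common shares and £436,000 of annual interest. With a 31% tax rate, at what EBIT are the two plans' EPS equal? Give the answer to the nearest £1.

Set EPS_A = EPS_B: (EBIT − £98,000)(1 − 0.31) ÷ 910,000 = (EBIT − £436,000)(1 − 0.31) ÷ 550,000.
The (1 − t) factor cancels: (EBIT − 98,000) × 550,000 = (EBIT − 436,000) × 910,000.
EBIT × (910,000 − 550,000) = 436,000 × 910,000 − 98,000 × 550,000 = 342,860,000,000, so EBIT = 342,860,000,000 ÷ 360,000 = 952,388.89.

£952,389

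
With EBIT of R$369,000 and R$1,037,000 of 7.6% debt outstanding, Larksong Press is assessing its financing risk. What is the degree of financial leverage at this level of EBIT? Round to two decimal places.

1.27

Interest = R$78,812.00.
DFL = EBIT ÷ (EBIT − I) = R$369,000 ÷ (R$369,000 − R$78,812.00) = R$369,000 ÷ R$290,188.00 = 1.2716.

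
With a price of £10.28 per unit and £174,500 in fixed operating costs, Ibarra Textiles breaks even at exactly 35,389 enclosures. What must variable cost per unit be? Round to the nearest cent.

£5.35

Contribution per unit must be FC / Q = £174,500 / 35,389 = £4.9309.
Hence VC = price − CM = £10.28 − £4.9309 = £5.35.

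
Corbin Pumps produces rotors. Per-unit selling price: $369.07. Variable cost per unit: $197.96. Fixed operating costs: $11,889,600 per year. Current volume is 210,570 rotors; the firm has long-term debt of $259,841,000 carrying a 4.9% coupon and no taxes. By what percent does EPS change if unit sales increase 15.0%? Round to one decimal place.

+47.4%

At 210,570 units, contribution = 210,570 × $171.11 = $36,030,632.70.
Subtracting fixed costs: EBIT = $36,030,632.70 − $11,889,600 = $24,141,032.70.
Interest = $12,732,209.00, so EBIT − I = $11,408,823.70.
DCL = total CM / (EBIT − I) = $36,030,632.70 / $11,408,823.70 = 3.1581.
EPS therefore changes by 3.1581 × (+15.0%) = +47.4%.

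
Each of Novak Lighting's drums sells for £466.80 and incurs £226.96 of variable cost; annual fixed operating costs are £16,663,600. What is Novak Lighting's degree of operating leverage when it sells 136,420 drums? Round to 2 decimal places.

Total contribution margin = 136,420 × £239.84 = £32,718,972.80.
Subtracting fixed costs: EBIT = £32,718,972.80 − £16,663,600 = £16,055,372.80.
DOL = contribution ÷ EBIT = £32,718,972.80 ÷ £16,055,372.80 = 2.0379.

2.04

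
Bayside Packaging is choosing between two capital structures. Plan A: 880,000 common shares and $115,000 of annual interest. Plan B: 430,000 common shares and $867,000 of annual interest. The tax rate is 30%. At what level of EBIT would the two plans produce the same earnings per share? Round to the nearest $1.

At indifference, (EBIT − 115,000)(1 − t)/880,000 = (EBIT − 867,000)(1 − t)/430,000.
Cancelling (1 − t) and cross-multiplying: 430,000·(EBIT − 115,000) = 880,000·(EBIT − 867,000).
Solving, EBIT = (867,000·880,000 − 115,000·430,000) / (880,000 − 430,000) = 713,510,000,000 / 450,000 = 1,585,577.78.

$1,585,578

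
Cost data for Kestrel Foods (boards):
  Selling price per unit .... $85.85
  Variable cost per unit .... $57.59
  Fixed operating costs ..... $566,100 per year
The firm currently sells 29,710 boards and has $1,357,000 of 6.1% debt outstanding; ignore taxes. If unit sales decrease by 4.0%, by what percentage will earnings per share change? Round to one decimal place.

-17.6%

At 29,710 units, contribution = 29,710 × $28.26 = $839,604.60.
Operating income = contribution − fixed costs = $839,604.60 − $566,100 = $273,504.60.
Interest = $82,777.00, so EBIT − I = $190,727.60.
Degree of combined leverage = contribution ÷ (EBIT − I) = $839,604.60 ÷ $190,727.60 = 4.4021.
EPS therefore changes by 4.4021 × (-4.0%) = -17.6%.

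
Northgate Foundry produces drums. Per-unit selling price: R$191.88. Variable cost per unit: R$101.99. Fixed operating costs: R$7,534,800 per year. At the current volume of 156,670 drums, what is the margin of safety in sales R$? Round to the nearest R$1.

R$13,977,988

Unit CM = price − variable cost = R$191.88 − R$101.99 = R$89.89. Break-even units = R$7,534,800 ÷ R$89.89 = 83,822.45; break-even revenue = 83,822.45 × R$191.88 = R$16,083,851.64.
Current sales = 156,670 × R$191.88 = R$30,061,839.60.
Margin of safety = R$30,061,839.60 − R$16,083,851.64 = R$13,977,988.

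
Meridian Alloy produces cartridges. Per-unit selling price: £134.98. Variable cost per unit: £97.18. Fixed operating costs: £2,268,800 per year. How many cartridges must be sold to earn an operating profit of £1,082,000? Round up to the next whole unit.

Each unit contributes £134.98 − £97.18 = £37.80.
Units = (FC + target) / CM = (£2,268,800 + £1,082,000) / £37.80 = 88,645.50, so 88,646 cartridges.

88,646 cartridges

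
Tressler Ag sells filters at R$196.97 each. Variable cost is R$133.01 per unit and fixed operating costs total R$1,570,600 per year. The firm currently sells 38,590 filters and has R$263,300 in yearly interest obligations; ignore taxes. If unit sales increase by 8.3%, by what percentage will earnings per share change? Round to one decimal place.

At 38,590 units, contribution = 38,590 × R$63.96 = R$2,468,216.40.
Subtracting fixed costs: EBIT = R$2,468,216.40 − R$1,570,600 = R$897,616.40.
Interest = R$263,300.00, so EBIT − I = R$634,316.40.
DCL = total CM / (EBIT − I) = R$2,468,216.40 / R$634,316.40 = 3.8911.
EPS therefore changes by 3.8911 × (+8.3%) = +32.3%.

+32.3%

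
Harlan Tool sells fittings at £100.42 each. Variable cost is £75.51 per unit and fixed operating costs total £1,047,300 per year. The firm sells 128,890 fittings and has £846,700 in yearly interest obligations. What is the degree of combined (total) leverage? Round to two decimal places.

2.44

Contribution at this volume is 128,890 × £24.91 = £3,210,649.90.
Subtracting fixed costs: EBIT = £3,210,649.90 − £1,047,300 = £2,163,349.90. Interest = £846,700.00.
DOL = £3,210,649.90 ÷ £2,163,349.90 = 1.4841; DFL = £2,163,349.90 ÷ £1,316,649.90 = 1.6431.
Combined leverage = 1.4841 × 1.6431 = 2.4385.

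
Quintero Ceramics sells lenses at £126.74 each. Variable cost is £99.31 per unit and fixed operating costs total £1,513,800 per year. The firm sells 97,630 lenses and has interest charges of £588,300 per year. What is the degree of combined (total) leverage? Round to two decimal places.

At 97,630 units, contribution = 97,630 × £27.43 = £2,677,990.90.
Subtracting fixed costs: EBIT = £2,677,990.90 − £1,513,800 = £1,164,190.90. Interest = £588,300.00.
DOL = £2,677,990.90 ÷ £1,164,190.90 = 2.3003; DFL = £1,164,190.90 ÷ £575,890.90 = 2.0215.
Combined leverage = 2.3003 × 2.0215 = 4.6501.

4.65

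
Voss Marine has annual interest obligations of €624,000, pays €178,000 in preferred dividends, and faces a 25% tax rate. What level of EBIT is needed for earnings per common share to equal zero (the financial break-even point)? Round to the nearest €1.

€861,333

Grossing the preferred dividend up to pre-tax terms: €178,000 / (1 − 0.25) = €237,333.33.
EPS = 0 when EBIT covers interest plus the pre-tax preferred burden: €624,000 + €237,333.33 = €861,333.33.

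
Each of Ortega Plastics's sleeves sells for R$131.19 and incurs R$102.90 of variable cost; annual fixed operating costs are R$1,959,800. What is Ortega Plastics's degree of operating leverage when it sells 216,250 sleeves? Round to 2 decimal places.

1.47

Contribution at this volume is 216,250 × R$28.29 = R$6,117,712.50.
Subtracting fixed costs: EBIT = R$6,117,712.50 − R$1,959,800 = R$4,157,912.50.
So DOL = total CM / EBIT = R$6,117,712.50 / R$4,157,912.50 = 1.4713.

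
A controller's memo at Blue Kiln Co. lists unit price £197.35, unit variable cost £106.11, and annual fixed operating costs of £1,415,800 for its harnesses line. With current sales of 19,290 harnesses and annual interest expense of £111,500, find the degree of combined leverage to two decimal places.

7.56

Contribution at this volume is 19,290 × £91.24 = £1,760,019.60.
EBIT = £1,760,019.60 − £1,415,800 = £344,219.60. Interest = £111,500.00, so EBIT − I = £232,719.60.
DCL = contribution ÷ (EBIT − I) = £1,760,019.60 ÷ £232,719.60 = 7.5628.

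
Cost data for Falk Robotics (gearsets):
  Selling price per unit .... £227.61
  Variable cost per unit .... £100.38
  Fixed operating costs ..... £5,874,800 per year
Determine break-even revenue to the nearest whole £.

Contribution margin per unit = £227.61 − £100.38 = £127.23, a CM ratio of £127.23 ÷ £227.61 = 0.5590.
Break-even revenue = fixed costs × price ÷ CM = £5,874,800 × £227.61 ÷ £127.23 = £10,509,811.

£10,509,811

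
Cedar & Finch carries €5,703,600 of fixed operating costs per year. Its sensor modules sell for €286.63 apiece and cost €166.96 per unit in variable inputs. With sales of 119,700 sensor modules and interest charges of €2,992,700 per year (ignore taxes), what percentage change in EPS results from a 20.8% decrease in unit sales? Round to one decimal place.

Total contribution margin = 119,700 × €119.67 = €14,324,499.00.
Subtracting fixed costs: EBIT = €14,324,499.00 − €5,703,600 = €8,620,899.00.
After interest of €2,992,700.00, pre-tax earnings = €5,628,199.00.
DCL = total CM / (EBIT − I) = €14,324,499.00 / €5,628,199.00 = 2.5451.
%ΔEPS = DCL × %ΔSales = 2.5451 × -20.8% = -52.9%.

-52.9%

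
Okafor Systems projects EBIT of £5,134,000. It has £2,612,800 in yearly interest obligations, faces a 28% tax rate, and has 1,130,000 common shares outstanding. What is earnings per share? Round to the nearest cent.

Pre-tax income = £5,134,000 − £2,612,800.00 = £2,521,200.00.
After tax at 28%: net income = £2,521,200.00 × 0.72 = £1,815,264.00.
EPS = £1,815,264.00 ÷ 1,130,000 = £1.61.

£1.61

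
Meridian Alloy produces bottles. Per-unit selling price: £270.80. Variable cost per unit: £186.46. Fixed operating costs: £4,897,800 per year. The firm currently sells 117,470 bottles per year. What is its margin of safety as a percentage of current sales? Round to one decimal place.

Each unit contributes £270.80 − £186.46 = £84.34. Break-even units = £4,897,800 ÷ £84.34 = 58,072.09; break-even revenue = 58,072.09 × £270.80 = £15,725,921.75.
Current sales = 117,470 × £270.80 = £31,810,876.00.
Margin of safety = (£31,810,876.00 − £15,725,921.75) ÷ £31,810,876.00 = 50.6%.

50.6%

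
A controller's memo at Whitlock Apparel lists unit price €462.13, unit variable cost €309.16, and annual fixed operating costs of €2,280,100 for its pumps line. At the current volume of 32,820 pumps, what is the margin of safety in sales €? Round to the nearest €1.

€8,278,811

Unit CM = price − variable cost = €462.13 − €309.16 = €152.97. Break-even units = €2,280,100 ÷ €152.97 = 14,905.54; break-even revenue = 14,905.54 × €462.13 = €6,888,295.83.
Current sales = 32,820 × €462.13 = €15,167,106.60.
Margin of safety = €15,167,106.60 − €6,888,295.83 = €8,278,811.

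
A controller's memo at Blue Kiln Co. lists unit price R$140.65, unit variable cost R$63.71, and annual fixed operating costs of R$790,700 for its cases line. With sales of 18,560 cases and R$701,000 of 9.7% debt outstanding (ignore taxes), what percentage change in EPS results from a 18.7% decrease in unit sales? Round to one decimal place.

-46.9%

Total contribution margin = 18,560 × R$76.94 = R$1,428,006.40.
Operating income = contribution − fixed costs = R$1,428,006.40 − R$790,700 = R$637,306.40.
After interest of R$67,997.00, pre-tax earnings = R$569,309.40.
Degree of combined leverage = contribution ÷ (EBIT − I) = R$1,428,006.40 ÷ R$569,309.40 = 2.5083.
EPS therefore changes by 2.5083 × (-18.7%) = -46.9%.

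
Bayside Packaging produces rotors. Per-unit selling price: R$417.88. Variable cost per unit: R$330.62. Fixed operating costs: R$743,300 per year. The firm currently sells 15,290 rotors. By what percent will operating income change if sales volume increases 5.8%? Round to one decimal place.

+13.1%

At 15,290 units, contribution = 15,290 × R$87.26 = R$1,334,205.40.
Operating income = contribution − fixed costs = R$1,334,205.40 − R$743,300 = R$590,905.40.
So DOL = total CM / EBIT = R$1,334,205.40 / R$590,905.40 = 2.2579.
Operating income changes by 2.2579 × +5.8% = +13.1%.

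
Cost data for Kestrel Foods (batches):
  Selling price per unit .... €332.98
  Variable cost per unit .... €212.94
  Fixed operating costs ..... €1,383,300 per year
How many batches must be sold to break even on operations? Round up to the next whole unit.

11,524 batches

Contribution margin per unit = €332.98 − €212.94 = €120.04.
Break-even volume = fixed costs ÷ CM per unit = €1,383,300 ÷ €120.04 = 11,523.66, so 11,524 batches.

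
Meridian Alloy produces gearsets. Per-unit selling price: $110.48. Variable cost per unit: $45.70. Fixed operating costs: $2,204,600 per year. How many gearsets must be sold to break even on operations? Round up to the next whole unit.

34,033 gearsets

Contribution margin per unit = $110.48 − $45.70 = $64.78.
Units to break even: $2,204,600 ÷ $64.78 = 34,032.11, rounded up to 34,033.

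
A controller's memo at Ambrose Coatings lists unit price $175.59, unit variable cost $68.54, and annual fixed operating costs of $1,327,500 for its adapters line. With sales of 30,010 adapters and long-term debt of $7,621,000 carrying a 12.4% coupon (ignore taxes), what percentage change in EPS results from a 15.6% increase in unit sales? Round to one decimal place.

Total contribution margin = 30,010 × $107.05 = $3,212,570.50.
Operating income = contribution − fixed costs = $3,212,570.50 − $1,327,500 = $1,885,070.50.
After interest of $945,004.00, pre-tax earnings = $940,066.50.
Degree of combined leverage = contribution ÷ (EBIT − I) = $3,212,570.50 ÷ $940,066.50 = 3.4174.
%ΔEPS = DCL × %ΔSales = 3.4174 × +15.6% = +53.3%.

+53.3%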